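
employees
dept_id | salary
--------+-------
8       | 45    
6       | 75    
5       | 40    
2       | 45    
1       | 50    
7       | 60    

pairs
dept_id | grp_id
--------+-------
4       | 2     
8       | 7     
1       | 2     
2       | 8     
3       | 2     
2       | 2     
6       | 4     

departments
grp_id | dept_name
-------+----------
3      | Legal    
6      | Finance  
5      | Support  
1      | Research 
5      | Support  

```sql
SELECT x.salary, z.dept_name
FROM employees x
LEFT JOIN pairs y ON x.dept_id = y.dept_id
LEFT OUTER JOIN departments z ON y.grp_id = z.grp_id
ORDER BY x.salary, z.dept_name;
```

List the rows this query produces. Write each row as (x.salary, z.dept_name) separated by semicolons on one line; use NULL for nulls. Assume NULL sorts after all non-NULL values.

Joins associate left-to-right: employees LEFT JOIN pairs on dept_id gives 7 intermediate row(s).
Then LEFT JOIN `departments z` on grp_id: each of those 7 rows is kept; rows whose y.grp_id has no match in z get NULL for z's columns.

(40, NULL); (45, NULL); (45, NULL); (45, NULL); (50, NULL); (60, NULL); (75, NULL)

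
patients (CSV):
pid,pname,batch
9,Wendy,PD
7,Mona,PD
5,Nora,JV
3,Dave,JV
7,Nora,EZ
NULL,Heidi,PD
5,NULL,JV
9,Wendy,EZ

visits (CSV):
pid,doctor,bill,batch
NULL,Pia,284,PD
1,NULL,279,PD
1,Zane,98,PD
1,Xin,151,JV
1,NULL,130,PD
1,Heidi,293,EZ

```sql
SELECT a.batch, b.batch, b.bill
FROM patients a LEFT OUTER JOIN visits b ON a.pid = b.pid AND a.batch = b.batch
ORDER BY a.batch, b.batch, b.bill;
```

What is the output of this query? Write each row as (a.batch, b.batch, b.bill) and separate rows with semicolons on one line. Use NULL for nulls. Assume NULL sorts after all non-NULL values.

(EZ, NULL, NULL); (EZ, NULL, NULL); (JV, NULL, NULL); (JV, NULL, NULL); (JV, NULL, NULL); (PD, NULL, NULL); (PD, NULL, NULL); (PD, NULL, NULL)

LEFT JOIN keeps every row from `patients`; unmatched rows get NULL for `visits`'s columns.
Matching on a.pid = b.pid AND a.batch = b.batch. A NULL in a compared column never satisfies the condition.
- a row (pid=9, batch=PD): no match → kept, b columns NULL.
- a row (pid=7, batch=PD): no match → kept, b columns NULL.
- a row (pid=5, batch=JV): no match → kept, b columns NULL.
- a row (pid=3, batch=JV): no match → kept, b columns NULL.
- a row (pid=7, batch=EZ): no match → kept, b columns NULL.
- a row (pid=NULL, batch=PD): no match → kept, b columns NULL.
- a row (pid=5, batch=JV): no match → kept, b columns NULL.
- a row (pid=9, batch=EZ): no match → kept, b columns NULL.
After projecting and ordering:
a.batch | b.batch | b.bill
EZ | NULL | NULL
EZ | NULL | NULL
JV | NULL | NULL
JV | NULL | NULL
JV | NULL | NULL
PD | NULL | NULL
PD | NULL | NULL
PD | NULL | NULL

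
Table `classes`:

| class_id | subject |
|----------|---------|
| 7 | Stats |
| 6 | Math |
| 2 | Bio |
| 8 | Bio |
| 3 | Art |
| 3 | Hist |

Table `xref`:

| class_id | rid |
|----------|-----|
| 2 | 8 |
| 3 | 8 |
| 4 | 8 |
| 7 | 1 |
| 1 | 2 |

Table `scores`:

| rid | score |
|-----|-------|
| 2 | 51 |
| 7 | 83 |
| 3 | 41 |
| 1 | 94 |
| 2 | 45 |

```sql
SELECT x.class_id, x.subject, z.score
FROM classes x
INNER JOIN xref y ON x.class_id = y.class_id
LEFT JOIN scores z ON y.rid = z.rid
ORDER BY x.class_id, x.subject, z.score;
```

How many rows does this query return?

Evaluate left to right. First `classes x INNER JOIN xref y` on class_id: 4 row(s).
Then LEFT JOIN `scores z` on rid: each of those 4 rows is kept; rows whose y.rid has no match in z get NULL for z's columns.
Result: 4 row(s).

4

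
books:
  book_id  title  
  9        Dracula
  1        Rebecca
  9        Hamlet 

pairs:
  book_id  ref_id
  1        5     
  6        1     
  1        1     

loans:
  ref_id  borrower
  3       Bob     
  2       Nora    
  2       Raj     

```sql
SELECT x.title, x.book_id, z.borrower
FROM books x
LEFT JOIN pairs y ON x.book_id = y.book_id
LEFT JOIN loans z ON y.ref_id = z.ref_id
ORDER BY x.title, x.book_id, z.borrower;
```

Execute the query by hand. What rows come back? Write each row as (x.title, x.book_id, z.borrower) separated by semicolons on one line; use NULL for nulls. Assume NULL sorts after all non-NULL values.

Evaluate left to right. First `books x LEFT JOIN pairs y` on book_id: 4 row(s).
Then LEFT JOIN `loans z` on ref_id: each of those 4 rows is kept; rows whose y.ref_id has no match in z get NULL for z's columns.

(Dracula, 9, NULL); (Hamlet, 9, NULL); (Rebecca, 1, NULL); (Rebecca, 1, NULL)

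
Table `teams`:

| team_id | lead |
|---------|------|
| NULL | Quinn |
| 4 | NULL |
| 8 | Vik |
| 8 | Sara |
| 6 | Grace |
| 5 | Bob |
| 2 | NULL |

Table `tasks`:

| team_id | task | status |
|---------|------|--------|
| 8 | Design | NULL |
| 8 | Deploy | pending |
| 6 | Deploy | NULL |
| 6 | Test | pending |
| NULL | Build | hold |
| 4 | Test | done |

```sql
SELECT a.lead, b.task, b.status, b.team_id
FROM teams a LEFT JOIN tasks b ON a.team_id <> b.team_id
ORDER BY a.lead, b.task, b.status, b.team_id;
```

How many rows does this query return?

24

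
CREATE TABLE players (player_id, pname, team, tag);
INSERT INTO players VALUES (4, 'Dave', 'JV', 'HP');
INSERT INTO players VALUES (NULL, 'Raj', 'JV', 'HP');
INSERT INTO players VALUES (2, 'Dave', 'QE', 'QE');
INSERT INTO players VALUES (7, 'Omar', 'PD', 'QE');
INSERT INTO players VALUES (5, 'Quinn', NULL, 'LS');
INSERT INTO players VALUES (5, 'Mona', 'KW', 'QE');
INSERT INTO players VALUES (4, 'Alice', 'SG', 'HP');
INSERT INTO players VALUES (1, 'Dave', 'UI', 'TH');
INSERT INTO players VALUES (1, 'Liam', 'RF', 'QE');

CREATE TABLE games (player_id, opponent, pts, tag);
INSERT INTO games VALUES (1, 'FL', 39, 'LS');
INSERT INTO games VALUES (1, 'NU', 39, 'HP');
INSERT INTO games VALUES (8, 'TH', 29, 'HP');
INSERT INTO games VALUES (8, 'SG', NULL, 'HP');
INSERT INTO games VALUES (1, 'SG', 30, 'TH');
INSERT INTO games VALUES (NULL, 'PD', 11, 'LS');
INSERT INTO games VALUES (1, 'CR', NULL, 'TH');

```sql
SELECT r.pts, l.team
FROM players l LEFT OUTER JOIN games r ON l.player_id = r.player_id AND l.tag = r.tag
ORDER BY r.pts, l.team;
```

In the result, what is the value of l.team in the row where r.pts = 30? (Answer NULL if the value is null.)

UI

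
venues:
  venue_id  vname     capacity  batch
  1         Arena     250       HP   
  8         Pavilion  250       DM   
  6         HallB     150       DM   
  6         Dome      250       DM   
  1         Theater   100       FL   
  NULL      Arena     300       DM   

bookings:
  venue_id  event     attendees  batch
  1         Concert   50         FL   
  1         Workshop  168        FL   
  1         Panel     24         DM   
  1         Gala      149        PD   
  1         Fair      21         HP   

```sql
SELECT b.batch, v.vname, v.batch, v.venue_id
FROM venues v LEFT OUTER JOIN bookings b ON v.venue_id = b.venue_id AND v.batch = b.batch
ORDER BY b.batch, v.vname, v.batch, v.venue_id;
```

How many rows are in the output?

7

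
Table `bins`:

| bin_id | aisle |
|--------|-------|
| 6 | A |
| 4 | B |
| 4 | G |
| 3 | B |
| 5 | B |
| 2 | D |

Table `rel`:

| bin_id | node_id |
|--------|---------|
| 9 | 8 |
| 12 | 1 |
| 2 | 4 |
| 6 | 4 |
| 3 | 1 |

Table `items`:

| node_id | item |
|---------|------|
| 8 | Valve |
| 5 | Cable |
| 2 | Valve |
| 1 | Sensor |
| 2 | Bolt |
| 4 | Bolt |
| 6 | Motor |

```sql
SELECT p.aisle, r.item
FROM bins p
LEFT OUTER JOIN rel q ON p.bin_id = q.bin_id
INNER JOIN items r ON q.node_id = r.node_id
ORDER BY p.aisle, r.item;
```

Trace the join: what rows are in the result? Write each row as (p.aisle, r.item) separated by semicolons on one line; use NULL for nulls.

Joins associate left-to-right: bins LEFT JOIN rel on bin_id gives 6 intermediate row(s).
Then INNER JOIN `items r` on node_id: keep only rows whose q.node_id appears in r.

(A, Bolt); (B, Sensor); (D, Bolt)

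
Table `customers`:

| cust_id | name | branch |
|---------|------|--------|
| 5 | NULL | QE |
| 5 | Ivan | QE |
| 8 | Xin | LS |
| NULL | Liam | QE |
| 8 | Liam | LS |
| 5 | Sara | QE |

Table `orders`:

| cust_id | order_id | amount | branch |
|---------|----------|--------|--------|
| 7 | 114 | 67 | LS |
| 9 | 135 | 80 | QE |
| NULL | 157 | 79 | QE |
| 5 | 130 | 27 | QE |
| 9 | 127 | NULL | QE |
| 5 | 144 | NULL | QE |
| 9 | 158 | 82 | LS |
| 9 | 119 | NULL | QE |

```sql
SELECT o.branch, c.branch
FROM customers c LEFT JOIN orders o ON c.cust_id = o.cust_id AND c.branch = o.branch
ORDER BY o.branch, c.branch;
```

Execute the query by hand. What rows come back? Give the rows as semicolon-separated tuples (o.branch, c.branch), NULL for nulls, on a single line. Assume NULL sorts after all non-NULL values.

LEFT JOIN keeps every row from `customers`; unmatched rows get NULL for `orders`'s columns.
Matching on c.cust_id = o.cust_id AND c.branch = o.branch. A NULL in a compared column never satisfies the condition.
Matched pairs: 6; unmatched c rows kept: 3.

(QE, QE); (QE, QE); (QE, QE); (QE, QE); (QE, QE); (QE, QE); (NULL, LS); (NULL, LS); (NULL, QE)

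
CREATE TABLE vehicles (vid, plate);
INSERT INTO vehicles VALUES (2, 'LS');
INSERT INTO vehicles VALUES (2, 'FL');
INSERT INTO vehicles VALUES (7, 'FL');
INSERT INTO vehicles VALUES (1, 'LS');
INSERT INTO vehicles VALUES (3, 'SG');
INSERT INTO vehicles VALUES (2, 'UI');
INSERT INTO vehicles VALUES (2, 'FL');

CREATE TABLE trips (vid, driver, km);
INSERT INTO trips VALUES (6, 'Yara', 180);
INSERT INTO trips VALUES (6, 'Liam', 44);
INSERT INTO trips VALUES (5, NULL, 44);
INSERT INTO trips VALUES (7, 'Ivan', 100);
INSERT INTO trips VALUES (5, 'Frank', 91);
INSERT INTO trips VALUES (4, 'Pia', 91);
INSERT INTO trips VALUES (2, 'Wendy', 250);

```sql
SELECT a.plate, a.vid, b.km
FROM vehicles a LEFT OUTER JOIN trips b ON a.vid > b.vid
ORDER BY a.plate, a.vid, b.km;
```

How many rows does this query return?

LEFT JOIN keeps every row from `vehicles`; unmatched rows get NULL for `trips`'s columns.
Matching on a.vid > b.vid.
- vid=2: no b row matches, row kept with b columns NULL.
- vid=2: no b row matches, row kept with b columns NULL.
- vid=7: 6 matching b row(s), so 6 row(s) emitted.
- vid=1: no b row matches, row kept with b columns NULL.
- vid=3: 1 matching b row(s), so 1 row(s) emitted.
- vid=2: no b row matches, row kept with b columns NULL.
- vid=2: no b row matches, row kept with b columns NULL.
Total: 7 matched + 5 padded = 12 rows.

12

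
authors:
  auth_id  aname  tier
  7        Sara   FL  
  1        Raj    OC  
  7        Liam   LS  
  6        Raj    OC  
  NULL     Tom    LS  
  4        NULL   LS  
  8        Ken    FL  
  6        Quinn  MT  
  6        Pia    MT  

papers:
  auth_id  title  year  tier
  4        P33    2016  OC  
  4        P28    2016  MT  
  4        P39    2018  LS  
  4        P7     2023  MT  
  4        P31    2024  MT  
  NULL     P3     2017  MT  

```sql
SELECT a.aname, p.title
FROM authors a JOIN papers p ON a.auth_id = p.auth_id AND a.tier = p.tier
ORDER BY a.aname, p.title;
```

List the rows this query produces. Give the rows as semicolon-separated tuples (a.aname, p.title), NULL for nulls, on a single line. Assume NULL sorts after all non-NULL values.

(NULL, P39)

INNER JOIN keeps only pairs where the ON condition holds.
Matching on a.auth_id = p.auth_id AND a.tier = p.tier. A NULL in a compared column never satisfies the condition.
- auth_id=7, tier=FL: no matching p row, dropped.
- auth_id=1, tier=OC: no matching p row, dropped.
- auth_id=7, tier=LS: no matching p row, dropped.
- auth_id=6, tier=OC: no matching p row, dropped.
- auth_id=NULL, tier=LS: no matching p row, dropped.
- auth_id=4, tier=LS: 1 matching p row(s), so 1 row(s) emitted.
- auth_id=8, tier=FL: no matching p row, dropped.
- auth_id=6, tier=MT: no matching p row, dropped.
- auth_id=6, tier=MT: no matching p row, dropped.
After projecting and ordering:
a.aname | p.title
NULL | P39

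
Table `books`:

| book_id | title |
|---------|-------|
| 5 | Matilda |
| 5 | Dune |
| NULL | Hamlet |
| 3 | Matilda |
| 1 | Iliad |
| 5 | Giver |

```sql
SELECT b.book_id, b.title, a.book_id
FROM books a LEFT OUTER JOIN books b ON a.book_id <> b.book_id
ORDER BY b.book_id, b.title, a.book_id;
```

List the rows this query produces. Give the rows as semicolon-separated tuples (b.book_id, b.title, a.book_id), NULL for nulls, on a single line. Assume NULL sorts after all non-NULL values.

LEFT JOIN keeps every row from `books a`; unmatched rows get NULL for `books b`'s columns.
Matching on a.book_id <> b.book_id. A NULL in a compared column never satisfies the condition.
- book_id=5: 2 matching b row(s), so 2 row(s) emitted.
- book_id=5: 2 matching b row(s), so 2 row(s) emitted.
- book_id=NULL: no b row matches, row kept with b columns NULL.
- book_id=3: 4 matching b row(s), so 4 row(s) emitted.
- book_id=1: 4 matching b row(s), so 4 row(s) emitted.
- book_id=5: 2 matching b row(s), so 2 row(s) emitted.

(1, Iliad, 3); (1, Iliad, 5); (1, Iliad, 5); (1, Iliad, 5); (3, Matilda, 1); (3, Matilda, 5); (3, Matilda, 5); (3, Matilda, 5); (5, Dune, 1); (5, Dune, 3); (5, Giver, 1); (5, Giver, 3); (5, Matilda, 1); (5, Matilda, 3); (NULL, NULL, NULL)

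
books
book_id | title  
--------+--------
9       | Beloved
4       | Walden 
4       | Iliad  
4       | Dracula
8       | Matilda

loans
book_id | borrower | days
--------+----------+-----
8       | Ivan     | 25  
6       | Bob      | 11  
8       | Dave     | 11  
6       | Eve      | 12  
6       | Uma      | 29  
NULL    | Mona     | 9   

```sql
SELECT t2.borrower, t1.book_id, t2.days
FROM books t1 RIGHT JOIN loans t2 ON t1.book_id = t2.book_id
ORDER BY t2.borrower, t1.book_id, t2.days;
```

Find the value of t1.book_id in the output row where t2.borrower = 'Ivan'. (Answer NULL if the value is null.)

8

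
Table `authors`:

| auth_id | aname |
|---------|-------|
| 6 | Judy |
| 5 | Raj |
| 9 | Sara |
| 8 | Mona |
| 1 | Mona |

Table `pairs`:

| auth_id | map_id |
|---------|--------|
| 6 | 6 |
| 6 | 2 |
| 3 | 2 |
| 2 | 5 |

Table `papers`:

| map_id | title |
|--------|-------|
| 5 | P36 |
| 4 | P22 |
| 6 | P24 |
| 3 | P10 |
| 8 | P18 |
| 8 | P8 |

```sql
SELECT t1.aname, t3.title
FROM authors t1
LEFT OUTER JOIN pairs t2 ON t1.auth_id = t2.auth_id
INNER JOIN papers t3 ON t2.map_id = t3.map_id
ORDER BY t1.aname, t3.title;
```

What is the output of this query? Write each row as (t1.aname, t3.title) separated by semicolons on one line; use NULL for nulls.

Step 1 — t1 LEFT JOIN t2 on auth_id → 6 row(s).
Then INNER JOIN `papers t3` on map_id: keep only rows whose t2.map_id appears in t3.

(Judy, P24)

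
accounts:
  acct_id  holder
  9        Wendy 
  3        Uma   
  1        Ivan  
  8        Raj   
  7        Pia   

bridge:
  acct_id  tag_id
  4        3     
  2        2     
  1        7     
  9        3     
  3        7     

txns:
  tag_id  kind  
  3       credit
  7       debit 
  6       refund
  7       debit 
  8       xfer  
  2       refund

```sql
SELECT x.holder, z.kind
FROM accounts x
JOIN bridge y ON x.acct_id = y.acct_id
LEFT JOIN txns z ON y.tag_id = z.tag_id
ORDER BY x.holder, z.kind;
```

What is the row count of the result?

5

Joins associate left-to-right: accounts INNER JOIN bridge on acct_id gives 3 intermediate row(s).
Then LEFT JOIN `txns z` on tag_id: each of those 3 rows is kept; rows whose y.tag_id has no match in z get NULL for z's columns.
Result: 5 row(s).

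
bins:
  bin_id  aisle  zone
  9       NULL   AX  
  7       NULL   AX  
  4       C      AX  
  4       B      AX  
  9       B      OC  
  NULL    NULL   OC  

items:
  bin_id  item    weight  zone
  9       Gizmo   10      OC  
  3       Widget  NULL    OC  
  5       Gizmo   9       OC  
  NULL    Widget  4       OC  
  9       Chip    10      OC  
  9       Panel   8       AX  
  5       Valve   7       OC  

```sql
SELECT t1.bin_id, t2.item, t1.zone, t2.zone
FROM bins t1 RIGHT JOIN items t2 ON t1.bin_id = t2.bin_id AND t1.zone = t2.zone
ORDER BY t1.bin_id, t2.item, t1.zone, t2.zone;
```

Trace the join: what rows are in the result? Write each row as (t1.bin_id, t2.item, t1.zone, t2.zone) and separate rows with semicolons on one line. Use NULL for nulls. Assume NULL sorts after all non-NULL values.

RIGHT JOIN keeps every row from `items`; unmatched rows get NULL for `bins`'s columns.
Matching on t1.bin_id = t2.bin_id AND t1.zone = t2.zone. A NULL in a compared column never satisfies the condition.
- bin_id=9, zone=AX: 1 matching t2 row(s), so 1 row(s) emitted.
- bin_id=7, zone=AX: no matching t2 row.
- bin_id=4, zone=AX: no matching t2 row.
- bin_id=4, zone=AX: no matching t2 row.
- bin_id=9, zone=OC: 2 matching t2 row(s), so 2 row(s) emitted.
- bin_id=NULL, zone=OC: no matching t2 row.
- 4 row(s) from t2 found no t1 partner → padded with NULL.
After projecting and ordering:
t1.bin_id | t2.item | t1.zone | t2.zone
9 | Chip | OC | OC
9 | Gizmo | OC | OC
9 | Panel | AX | AX
NULL | Gizmo | NULL | OC
NULL | Valve | NULL | OC
NULL | Widget | NULL | OC
NULL | Widget | NULL | OC

(9, Chip, OC, OC); (9, Gizmo, OC, OC); (9, Panel, AX, AX); (NULL, Gizmo, NULL, OC); (NULL, Valve, NULL, OC); (NULL, Widget, NULL, OC); (NULL, Widget, NULL, OC)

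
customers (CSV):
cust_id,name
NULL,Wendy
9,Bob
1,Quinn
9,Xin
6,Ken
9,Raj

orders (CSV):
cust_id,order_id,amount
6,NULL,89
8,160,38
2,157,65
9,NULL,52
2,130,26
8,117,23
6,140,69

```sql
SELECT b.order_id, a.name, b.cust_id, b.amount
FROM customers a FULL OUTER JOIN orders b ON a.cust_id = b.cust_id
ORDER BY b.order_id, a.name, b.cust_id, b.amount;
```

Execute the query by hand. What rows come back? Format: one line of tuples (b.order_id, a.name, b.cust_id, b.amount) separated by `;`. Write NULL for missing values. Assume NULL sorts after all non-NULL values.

FULL OUTER JOIN keeps every row from both sides; unmatched rows get NULL for the other side's columns.
Matching on a.cust_id = b.cust_id. A NULL in a compared column never satisfies the condition.
- a row (cust_id=NULL): no match → kept, b columns NULL.
- a row (cust_id=9): matches 1 b row(s) → 1 output row(s).
- a row (cust_id=1): no match → kept, b columns NULL.
- a row (cust_id=9): matches 1 b row(s) → 1 output row(s).
- a row (cust_id=6): matches 2 b row(s) → 2 output row(s).
- a row (cust_id=9): matches 1 b row(s) → 1 output row(s).
- 4 b row(s) had no a match → kept, a columns NULL.

(117, NULL, 8, 23); (130, NULL, 2, 26); (140, Ken, 6, 69); (157, NULL, 2, 65); (160, NULL, 8, 38); (NULL, Bob, 9, 52); (NULL, Ken, 6, 89); (NULL, Quinn, NULL, NULL); (NULL, Raj, 9, 52); (NULL, Wendy, NULL, NULL); (NULL, Xin, 9, 52)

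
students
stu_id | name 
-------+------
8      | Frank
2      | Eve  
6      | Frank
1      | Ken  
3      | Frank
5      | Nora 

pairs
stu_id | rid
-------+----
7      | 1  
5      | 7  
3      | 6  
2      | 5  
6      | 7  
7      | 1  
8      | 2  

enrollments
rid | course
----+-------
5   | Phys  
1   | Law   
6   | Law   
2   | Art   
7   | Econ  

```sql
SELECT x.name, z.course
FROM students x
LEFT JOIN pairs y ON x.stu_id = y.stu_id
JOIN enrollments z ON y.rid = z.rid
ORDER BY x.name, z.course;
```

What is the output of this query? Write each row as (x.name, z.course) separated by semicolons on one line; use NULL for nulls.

(Eve, Phys); (Frank, Art); (Frank, Econ); (Frank, Law); (Nora, Econ)

Joins associate left-to-right: students LEFT JOIN pairs on stu_id gives 6 intermediate row(s).
Then INNER JOIN `enrollments z` on rid: keep only rows whose y.rid appears in z.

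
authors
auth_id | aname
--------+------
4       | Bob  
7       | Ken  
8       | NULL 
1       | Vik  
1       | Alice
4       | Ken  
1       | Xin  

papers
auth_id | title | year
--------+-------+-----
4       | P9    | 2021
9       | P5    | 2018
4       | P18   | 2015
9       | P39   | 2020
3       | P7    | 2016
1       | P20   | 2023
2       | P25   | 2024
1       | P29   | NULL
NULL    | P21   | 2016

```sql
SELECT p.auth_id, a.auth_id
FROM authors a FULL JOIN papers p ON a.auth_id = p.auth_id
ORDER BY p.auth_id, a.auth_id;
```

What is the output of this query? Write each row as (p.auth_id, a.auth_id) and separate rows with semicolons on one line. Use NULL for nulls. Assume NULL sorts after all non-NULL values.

(1, 1); (1, 1); (1, 1); (1, 1); (1, 1); (1, 1); (2, NULL); (3, NULL); (4, 4); (4, 4); (4, 4); (4, 4); (9, NULL); (9, NULL); (NULL, 7); (NULL, 8); (NULL, NULL)

FULL OUTER JOIN keeps every row from both sides; unmatched rows get NULL for the other side's columns.
Matching on a.auth_id = p.auth_id. A NULL in a compared column never satisfies the condition.
Matched pairs: 10; unmatched a rows kept: 2; unmatched p rows kept: 5.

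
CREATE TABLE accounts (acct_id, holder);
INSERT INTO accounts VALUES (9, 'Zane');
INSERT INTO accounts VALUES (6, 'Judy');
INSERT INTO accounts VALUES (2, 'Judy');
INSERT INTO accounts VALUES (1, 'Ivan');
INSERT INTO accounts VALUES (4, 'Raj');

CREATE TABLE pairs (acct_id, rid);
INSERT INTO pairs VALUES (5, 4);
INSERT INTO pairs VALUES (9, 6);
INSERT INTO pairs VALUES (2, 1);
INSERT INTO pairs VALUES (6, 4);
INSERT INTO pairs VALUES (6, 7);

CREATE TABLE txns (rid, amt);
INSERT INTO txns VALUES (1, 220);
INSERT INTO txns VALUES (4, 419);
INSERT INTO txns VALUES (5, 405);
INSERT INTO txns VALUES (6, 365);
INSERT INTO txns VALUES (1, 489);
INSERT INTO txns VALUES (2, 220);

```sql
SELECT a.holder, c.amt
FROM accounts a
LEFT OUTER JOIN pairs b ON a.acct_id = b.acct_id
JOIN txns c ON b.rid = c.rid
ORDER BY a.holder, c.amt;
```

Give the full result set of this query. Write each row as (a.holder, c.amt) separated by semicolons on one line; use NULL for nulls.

Joins associate left-to-right: accounts LEFT JOIN pairs on acct_id gives 6 intermediate row(s).
Then INNER JOIN `txns c` on rid: keep only rows whose b.rid appears in c.

(Judy, 220); (Judy, 419); (Judy, 489); (Zane, 365)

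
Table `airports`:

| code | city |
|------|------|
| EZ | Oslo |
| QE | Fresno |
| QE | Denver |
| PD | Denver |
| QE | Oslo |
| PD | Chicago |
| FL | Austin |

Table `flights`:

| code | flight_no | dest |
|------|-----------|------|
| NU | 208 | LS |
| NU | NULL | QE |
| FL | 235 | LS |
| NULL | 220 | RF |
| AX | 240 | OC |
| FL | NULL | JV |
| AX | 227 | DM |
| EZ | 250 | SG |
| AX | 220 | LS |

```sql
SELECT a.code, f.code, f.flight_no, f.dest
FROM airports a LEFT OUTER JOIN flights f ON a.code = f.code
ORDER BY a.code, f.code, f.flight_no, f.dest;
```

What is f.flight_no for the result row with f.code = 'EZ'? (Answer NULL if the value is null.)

250

LEFT JOIN keeps every row from `airports`; unmatched rows get NULL for `flights`'s columns.
Matching on a.code = f.code. A NULL in a compared column never satisfies the condition.
- a row (code=EZ): matches 1 f row(s) → 1 output row(s).
- a row (code=QE): no match → kept, f columns NULL.
- a row (code=QE): no match → kept, f columns NULL.
- a row (code=PD): no match → kept, f columns NULL.
- a row (code=QE): no match → kept, f columns NULL.
- a row (code=PD): no match → kept, f columns NULL.
- a row (code=FL): matches 2 f row(s) → 2 output row(s).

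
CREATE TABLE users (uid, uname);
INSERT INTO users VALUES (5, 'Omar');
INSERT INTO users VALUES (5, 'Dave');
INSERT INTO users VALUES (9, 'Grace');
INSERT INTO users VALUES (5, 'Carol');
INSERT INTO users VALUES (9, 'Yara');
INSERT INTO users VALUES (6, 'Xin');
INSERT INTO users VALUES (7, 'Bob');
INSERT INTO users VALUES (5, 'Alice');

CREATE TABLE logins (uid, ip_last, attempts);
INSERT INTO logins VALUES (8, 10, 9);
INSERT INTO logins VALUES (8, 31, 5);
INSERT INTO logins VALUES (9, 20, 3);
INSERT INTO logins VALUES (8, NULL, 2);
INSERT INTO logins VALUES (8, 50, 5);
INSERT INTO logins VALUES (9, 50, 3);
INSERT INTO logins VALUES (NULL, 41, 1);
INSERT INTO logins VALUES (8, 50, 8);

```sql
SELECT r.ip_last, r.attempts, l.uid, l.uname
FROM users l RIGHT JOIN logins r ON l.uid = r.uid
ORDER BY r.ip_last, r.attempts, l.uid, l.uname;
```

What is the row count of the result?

10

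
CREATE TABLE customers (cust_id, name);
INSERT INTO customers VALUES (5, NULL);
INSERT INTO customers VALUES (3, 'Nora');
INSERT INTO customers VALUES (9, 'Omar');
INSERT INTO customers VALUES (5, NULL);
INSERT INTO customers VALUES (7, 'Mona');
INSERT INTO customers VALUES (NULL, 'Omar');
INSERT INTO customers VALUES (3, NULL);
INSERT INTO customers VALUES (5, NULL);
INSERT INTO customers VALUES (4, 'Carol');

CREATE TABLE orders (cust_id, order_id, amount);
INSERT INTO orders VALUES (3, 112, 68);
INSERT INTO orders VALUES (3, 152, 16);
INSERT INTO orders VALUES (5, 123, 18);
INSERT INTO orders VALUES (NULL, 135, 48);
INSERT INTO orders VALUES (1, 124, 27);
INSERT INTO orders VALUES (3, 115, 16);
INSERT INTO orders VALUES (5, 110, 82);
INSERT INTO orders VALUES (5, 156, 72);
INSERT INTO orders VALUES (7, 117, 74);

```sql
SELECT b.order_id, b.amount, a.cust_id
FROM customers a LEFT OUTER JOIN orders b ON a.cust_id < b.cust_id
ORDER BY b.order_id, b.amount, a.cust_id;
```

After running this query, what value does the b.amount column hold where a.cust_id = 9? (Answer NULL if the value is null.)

LEFT JOIN keeps every row from `customers`; unmatched rows get NULL for `orders`'s columns.
Matching on a.cust_id < b.cust_id. A NULL in a compared column never satisfies the condition.
- a (cust_id=5) pairs with 1 row(s) of b.
- a (cust_id=3) pairs with 4 row(s) of b.
- a (cust_id=9) has no partner → padded with NULL.
- a (cust_id=5) pairs with 1 row(s) of b.
- a (cust_id=7) has no partner → padded with NULL.
- a (cust_id=NULL) has no partner → padded with NULL.
- a (cust_id=3) pairs with 4 row(s) of b.
- a (cust_id=5) pairs with 1 row(s) of b.
- a (cust_id=4) pairs with 4 row(s) of b.

NULL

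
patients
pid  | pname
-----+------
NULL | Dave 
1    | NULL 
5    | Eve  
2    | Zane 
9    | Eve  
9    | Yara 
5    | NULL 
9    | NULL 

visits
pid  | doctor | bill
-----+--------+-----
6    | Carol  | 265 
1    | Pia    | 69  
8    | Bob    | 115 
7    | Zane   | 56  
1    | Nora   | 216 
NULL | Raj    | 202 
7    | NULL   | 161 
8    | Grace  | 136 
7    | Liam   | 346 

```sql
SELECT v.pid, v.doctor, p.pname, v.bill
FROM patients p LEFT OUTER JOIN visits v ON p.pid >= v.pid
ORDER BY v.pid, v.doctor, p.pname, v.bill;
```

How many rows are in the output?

LEFT JOIN keeps every row from `patients`; unmatched rows get NULL for `visits`'s columns.
Matching on p.pid >= v.pid. A NULL in a compared column never satisfies the condition.
Matched pairs: 32; unmatched p rows kept: 1.
Total: 32 matched + 1 padded = 33 rows.

33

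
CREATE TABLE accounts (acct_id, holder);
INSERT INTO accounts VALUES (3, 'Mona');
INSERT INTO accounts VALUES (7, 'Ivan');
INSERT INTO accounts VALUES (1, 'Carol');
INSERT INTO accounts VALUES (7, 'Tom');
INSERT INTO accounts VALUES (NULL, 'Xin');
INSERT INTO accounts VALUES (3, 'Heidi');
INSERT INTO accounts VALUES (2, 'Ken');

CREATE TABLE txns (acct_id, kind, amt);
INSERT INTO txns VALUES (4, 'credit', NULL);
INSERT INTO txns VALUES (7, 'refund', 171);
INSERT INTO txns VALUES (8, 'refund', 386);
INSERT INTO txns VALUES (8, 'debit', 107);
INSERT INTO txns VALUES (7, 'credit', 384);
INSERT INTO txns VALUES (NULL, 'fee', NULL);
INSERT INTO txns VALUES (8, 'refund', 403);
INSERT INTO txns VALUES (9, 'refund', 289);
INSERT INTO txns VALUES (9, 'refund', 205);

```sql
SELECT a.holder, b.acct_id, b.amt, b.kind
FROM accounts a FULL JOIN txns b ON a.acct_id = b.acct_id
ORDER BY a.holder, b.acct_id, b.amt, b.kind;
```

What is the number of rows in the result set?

16

FULL OUTER JOIN keeps every row from both sides; unmatched rows get NULL for the other side's columns.
Matching on a.acct_id = b.acct_id. A NULL in a compared column never satisfies the condition.
- a[0] acct_id=3 → no match; kept with NULLs on the b side.
- a[1] acct_id=7 → 2 match(es) in b → 2 row(s).
- a[2] acct_id=1 → no match; kept with NULLs on the b side.
- a[3] acct_id=7 → 2 match(es) in b → 2 row(s).
- a[4] acct_id=NULL → no match; kept with NULLs on the b side.
- a[5] acct_id=3 → no match; kept with NULLs on the b side.
- a[6] acct_id=2 → no match; kept with NULLs on the b side.
- 7 b row(s) had no a match → kept, a columns NULL.
Total: 4 matched + 12 padded = 16 rows.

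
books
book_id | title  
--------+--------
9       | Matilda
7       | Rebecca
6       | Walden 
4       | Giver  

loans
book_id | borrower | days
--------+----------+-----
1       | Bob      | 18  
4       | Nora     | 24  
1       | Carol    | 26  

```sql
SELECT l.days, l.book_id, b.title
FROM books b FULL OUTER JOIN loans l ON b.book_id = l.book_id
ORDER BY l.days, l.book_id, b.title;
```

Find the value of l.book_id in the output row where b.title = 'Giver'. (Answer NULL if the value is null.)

4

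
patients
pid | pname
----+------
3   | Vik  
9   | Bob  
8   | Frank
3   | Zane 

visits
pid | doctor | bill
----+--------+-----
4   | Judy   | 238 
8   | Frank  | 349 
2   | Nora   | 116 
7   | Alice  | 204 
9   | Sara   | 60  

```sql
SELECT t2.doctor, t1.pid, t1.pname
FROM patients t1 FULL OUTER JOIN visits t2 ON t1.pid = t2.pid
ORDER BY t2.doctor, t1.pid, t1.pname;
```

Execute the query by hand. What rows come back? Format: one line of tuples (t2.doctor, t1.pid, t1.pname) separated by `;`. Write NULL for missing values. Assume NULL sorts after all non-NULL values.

(Alice, NULL, NULL); (Frank, 8, Frank); (Judy, NULL, NULL); (Nora, NULL, NULL); (Sara, 9, Bob); (NULL, 3, Vik); (NULL, 3, Zane)

FULL OUTER JOIN keeps every row from both sides; unmatched rows get NULL for the other side's columns.
Matching on t1.pid = t2.pid.
- t1 (pid=3) has no partner → padded with NULL.
- t1 (pid=9) pairs with 1 row(s) of t2.
- t1 (pid=8) pairs with 1 row(s) of t2.
- t1 (pid=3) has no partner → padded with NULL.
- 3 row(s) from t2 found no t1 partner → padded with NULL.
After projecting and ordering:
t2.doctor | t1.pid | t1.pname
Alice | NULL | NULL
Frank | 8 | Frank
Judy | NULL | NULL
Nora | NULL | NULL
Sara | 9 | Bob
NULL | 3 | Vik
NULL | 3 | Zane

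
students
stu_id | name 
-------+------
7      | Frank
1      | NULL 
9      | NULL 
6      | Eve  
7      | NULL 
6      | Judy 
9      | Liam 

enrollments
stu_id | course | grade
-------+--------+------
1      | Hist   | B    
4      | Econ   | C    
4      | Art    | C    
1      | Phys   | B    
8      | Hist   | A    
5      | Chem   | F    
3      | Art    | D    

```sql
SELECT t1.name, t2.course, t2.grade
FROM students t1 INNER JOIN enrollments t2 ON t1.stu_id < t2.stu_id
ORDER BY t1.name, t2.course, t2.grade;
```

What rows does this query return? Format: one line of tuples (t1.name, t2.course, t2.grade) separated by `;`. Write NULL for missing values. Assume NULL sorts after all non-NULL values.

(Eve, Hist, A); (Frank, Hist, A); (Judy, Hist, A); (NULL, Art, C); (NULL, Art, D); (NULL, Chem, F); (NULL, Econ, C); (NULL, Hist, A); (NULL, Hist, A)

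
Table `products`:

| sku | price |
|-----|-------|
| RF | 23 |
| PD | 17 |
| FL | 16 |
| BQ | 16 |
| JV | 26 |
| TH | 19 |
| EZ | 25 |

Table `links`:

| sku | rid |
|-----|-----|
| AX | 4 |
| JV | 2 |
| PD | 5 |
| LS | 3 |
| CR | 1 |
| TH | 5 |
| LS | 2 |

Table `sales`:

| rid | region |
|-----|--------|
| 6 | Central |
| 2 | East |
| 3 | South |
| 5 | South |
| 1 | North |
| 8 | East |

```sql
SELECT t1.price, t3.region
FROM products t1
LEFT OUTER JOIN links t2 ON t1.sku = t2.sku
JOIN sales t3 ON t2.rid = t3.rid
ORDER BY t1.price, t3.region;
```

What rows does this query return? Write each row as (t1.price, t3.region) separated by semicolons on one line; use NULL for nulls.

(17, South); (19, South); (26, East)

Step 1 — t1 LEFT JOIN t2 on sku → 7 row(s).
Then INNER JOIN `sales t3` on rid: keep only rows whose t2.rid appears in t3.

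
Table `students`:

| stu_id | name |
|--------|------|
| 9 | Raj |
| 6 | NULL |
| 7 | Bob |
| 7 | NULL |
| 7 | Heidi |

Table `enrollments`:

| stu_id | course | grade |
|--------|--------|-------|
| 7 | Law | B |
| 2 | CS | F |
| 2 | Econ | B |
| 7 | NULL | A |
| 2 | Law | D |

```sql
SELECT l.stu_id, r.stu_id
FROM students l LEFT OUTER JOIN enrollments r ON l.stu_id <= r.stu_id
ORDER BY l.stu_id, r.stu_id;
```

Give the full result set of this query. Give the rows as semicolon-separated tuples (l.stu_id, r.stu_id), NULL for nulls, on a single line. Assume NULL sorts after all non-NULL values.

(6, 7); (6, 7); (7, 7); (7, 7); (7, 7); (7, 7); (7, 7); (7, 7); (9, NULL)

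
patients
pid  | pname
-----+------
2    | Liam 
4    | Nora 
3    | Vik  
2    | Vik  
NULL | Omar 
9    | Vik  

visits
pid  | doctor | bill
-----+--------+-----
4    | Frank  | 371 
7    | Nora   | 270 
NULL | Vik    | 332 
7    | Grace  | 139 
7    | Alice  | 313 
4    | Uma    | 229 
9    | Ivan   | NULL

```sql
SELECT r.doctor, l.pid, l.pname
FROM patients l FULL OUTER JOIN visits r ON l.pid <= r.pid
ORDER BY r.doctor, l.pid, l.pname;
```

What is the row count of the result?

FULL OUTER JOIN keeps every row from both sides; unmatched rows get NULL for the other side's columns.
Matching on l.pid <= r.pid. A NULL in a compared column never satisfies the condition.
- l[0] pid=2 → 6 match(es) in r → 6 row(s).
- l[1] pid=4 → 6 match(es) in r → 6 row(s).
- l[2] pid=3 → 6 match(es) in r → 6 row(s).
- l[3] pid=2 → 6 match(es) in r → 6 row(s).
- l[4] pid=NULL → no match; kept with NULLs on the r side.
- l[5] pid=9 → 1 match(es) in r → 1 row(s).
- plus 1 unmatched r row(s), each kept with NULL l columns.
Total: 25 matched + 2 padded = 27 rows.

27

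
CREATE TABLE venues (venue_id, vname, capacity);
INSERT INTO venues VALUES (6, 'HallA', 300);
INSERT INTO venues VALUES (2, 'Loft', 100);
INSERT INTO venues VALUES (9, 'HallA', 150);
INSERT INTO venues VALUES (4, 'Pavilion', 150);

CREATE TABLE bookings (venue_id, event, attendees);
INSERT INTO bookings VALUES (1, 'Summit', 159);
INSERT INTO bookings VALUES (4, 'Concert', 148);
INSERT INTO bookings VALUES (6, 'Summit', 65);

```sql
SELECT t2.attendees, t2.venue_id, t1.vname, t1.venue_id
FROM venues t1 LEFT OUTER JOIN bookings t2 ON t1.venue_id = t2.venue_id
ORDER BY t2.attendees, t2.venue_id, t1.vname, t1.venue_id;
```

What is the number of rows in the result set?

LEFT JOIN keeps every row from `venues`; unmatched rows get NULL for `bookings`'s columns.
Matching on t1.venue_id = t2.venue_id.
Matched pairs: 2; unmatched t1 rows kept: 2.
Total: 2 matched + 2 padded = 4 rows.

4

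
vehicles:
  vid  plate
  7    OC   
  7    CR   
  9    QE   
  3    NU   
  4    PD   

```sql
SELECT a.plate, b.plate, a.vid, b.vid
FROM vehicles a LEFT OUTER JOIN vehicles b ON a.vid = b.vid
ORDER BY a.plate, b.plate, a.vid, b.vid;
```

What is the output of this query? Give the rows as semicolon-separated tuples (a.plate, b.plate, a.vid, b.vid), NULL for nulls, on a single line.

(CR, CR, 7, 7); (CR, OC, 7, 7); (NU, NU, 3, 3); (OC, CR, 7, 7); (OC, OC, 7, 7); (PD, PD, 4, 4); (QE, QE, 9, 9)

LEFT JOIN keeps every row from `vehicles a`; unmatched rows get NULL for `vehicles b`'s columns.
Matching on a.vid = b.vid.
Matched pairs: 7; unmatched a rows kept: 0.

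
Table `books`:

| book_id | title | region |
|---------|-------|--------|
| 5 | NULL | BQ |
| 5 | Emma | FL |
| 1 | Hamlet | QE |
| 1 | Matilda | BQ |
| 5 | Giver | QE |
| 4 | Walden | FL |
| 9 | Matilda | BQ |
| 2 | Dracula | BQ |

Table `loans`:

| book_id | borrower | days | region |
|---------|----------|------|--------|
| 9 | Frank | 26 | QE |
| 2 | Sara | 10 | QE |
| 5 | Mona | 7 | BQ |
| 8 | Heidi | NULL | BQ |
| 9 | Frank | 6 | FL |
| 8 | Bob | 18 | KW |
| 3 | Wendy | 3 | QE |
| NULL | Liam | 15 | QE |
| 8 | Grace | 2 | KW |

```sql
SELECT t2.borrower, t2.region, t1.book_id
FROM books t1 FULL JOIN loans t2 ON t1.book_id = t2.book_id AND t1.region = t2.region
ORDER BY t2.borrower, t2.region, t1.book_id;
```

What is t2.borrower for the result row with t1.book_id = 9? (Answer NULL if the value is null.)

NULL

FULL OUTER JOIN keeps every row from both sides; unmatched rows get NULL for the other side's columns.
Matching on t1.book_id = t2.book_id AND t1.region = t2.region. A NULL in a compared column never satisfies the condition.
- book_id=5, region=BQ: 1 matching t2 row(s), so 1 row(s) emitted.
- book_id=5, region=FL: no t2 row matches, row kept with t2 columns NULL.
- book_id=1, region=QE: no t2 row matches, row kept with t2 columns NULL.
- book_id=1, region=BQ: no t2 row matches, row kept with t2 columns NULL.
- book_id=5, region=QE: no t2 row matches, row kept with t2 columns NULL.
- book_id=4, region=FL: no t2 row matches, row kept with t2 columns NULL.
- book_id=9, region=BQ: no t2 row matches, row kept with t2 columns NULL.
- book_id=2, region=BQ: no t2 row matches, row kept with t2 columns NULL.
- 8 row(s) from t2 found no t1 partner → padded with NULL.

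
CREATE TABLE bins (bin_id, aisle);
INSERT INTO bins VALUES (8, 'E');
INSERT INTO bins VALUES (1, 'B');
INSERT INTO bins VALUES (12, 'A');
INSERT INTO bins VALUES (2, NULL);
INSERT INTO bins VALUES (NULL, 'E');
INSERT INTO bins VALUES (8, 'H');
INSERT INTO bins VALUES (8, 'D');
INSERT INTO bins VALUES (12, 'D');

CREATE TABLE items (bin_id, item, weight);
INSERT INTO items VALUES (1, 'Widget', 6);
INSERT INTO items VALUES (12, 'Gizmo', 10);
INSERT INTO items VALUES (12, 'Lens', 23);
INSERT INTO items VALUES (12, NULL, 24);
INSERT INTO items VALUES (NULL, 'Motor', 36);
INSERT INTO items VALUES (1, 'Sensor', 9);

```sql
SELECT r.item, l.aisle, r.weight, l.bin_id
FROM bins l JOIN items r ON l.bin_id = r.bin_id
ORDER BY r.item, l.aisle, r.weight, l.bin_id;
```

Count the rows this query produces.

8

INNER JOIN keeps only pairs where the ON condition holds.
Matching on l.bin_id = r.bin_id. A NULL in a compared column never satisfies the condition.
Matched pairs: 8.
Total: 8 rows.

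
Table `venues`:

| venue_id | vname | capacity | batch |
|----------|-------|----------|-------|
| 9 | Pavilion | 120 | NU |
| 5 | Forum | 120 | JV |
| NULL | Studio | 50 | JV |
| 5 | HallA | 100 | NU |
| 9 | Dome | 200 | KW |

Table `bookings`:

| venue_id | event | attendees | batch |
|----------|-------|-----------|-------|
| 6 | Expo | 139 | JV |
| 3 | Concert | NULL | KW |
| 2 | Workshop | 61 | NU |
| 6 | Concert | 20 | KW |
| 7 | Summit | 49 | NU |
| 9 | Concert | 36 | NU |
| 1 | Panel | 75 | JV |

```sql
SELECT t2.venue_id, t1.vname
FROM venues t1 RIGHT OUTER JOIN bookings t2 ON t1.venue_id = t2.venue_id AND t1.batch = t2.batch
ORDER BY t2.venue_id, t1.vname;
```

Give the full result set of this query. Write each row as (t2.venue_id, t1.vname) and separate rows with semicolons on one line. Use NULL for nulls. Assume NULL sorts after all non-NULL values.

RIGHT JOIN keeps every row from `bookings`; unmatched rows get NULL for `venues`'s columns.
Matching on t1.venue_id = t2.venue_id AND t1.batch = t2.batch. A NULL in a compared column never satisfies the condition.
Matched pairs: 1; unmatched t2 rows kept: 6.

(1, NULL); (2, NULL); (3, NULL); (6, NULL); (6, NULL); (7, NULL); (9, Pavilion)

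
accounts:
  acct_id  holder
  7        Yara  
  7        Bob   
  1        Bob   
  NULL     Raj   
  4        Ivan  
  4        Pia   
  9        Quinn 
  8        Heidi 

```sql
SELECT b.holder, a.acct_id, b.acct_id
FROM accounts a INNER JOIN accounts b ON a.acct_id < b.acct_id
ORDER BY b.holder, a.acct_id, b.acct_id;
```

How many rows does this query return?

19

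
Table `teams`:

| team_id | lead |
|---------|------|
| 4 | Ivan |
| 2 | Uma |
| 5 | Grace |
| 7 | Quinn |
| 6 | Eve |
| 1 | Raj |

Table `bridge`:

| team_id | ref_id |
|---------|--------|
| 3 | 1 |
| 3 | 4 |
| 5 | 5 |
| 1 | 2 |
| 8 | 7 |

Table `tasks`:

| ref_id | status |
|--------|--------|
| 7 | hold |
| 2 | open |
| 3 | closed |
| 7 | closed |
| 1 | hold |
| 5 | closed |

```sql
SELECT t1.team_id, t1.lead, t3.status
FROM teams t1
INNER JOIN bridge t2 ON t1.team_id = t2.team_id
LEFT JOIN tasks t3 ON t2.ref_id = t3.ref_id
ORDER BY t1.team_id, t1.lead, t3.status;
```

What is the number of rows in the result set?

2

Evaluate left to right. First `teams t1 INNER JOIN bridge t2` on team_id: 2 row(s).
Then LEFT JOIN `tasks t3` on ref_id: each of those 2 rows is kept; rows whose t2.ref_id has no match in t3 get NULL for t3's columns.
Result: 2 row(s).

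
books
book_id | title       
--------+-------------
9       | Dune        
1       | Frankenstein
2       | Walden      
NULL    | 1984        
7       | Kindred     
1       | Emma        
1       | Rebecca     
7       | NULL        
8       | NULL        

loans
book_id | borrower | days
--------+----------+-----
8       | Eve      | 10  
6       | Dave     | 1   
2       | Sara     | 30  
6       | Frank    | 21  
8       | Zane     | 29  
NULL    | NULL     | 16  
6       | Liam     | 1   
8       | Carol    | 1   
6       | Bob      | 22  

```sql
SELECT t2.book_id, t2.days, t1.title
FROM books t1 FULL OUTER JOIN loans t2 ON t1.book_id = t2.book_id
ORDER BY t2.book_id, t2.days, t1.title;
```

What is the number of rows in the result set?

FULL OUTER JOIN keeps every row from both sides; unmatched rows get NULL for the other side's columns.
Matching on t1.book_id = t2.book_id. A NULL in a compared column never satisfies the condition.
- t1 row (book_id=9): no match → kept, t2 columns NULL.
- t1 row (book_id=1): no match → kept, t2 columns NULL.
- t1 row (book_id=2): matches 1 t2 row(s) → 1 output row(s).
- t1 row (book_id=NULL): no match → kept, t2 columns NULL.
- t1 row (book_id=7): no match → kept, t2 columns NULL.
- t1 row (book_id=1): no match → kept, t2 columns NULL.
- t1 row (book_id=1): no match → kept, t2 columns NULL.
- t1 row (book_id=7): no match → kept, t2 columns NULL.
- t1 row (book_id=8): matches 3 t2 row(s) → 3 output row(s).
- 5 t2 row(s) had no t1 match → kept, t1 columns NULL.
Total: 4 matched + 12 padded = 16 rows.

16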